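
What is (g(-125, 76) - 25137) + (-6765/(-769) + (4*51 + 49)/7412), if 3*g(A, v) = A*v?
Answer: -483827085097/17099484 ≈ -28295.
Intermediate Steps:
g(A, v) = A*v/3 (g(A, v) = (A*v)/3 = A*v/3)
(g(-125, 76) - 25137) + (-6765/(-769) + (4*51 + 49)/7412) = ((⅓)*(-125)*76 - 25137) + (-6765/(-769) + (4*51 + 49)/7412) = (-9500/3 - 25137) + (-6765*(-1/769) + (204 + 49)*(1/7412)) = -84911/3 + (6765/769 + 253*(1/7412)) = -84911/3 + (6765/769 + 253/7412) = -84911/3 + 50336737/5699828 = -483827085097/17099484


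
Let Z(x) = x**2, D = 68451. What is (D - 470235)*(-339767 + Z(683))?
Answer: -50914872048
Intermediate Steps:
(D - 470235)*(-339767 + Z(683)) = (68451 - 470235)*(-339767 + 683**2) = -401784*(-339767 + 466489) = -401784*126722 = -50914872048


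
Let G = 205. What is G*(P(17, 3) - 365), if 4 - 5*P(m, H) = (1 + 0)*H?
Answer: -74784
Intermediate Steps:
P(m, H) = ⅘ - H/5 (P(m, H) = ⅘ - (1 + 0)*H/5 = ⅘ - H/5)
G*(P(17, 3) - 365) = 205*((⅘ - ⅕*3) - 365) = 205*((⅘ - ⅗) - 365) = 205*(⅕ - 365) = 205*(-1824/5) = -74784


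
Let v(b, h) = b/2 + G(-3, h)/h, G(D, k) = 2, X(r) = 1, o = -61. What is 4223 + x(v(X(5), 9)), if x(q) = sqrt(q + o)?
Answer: 4223 + I*sqrt(2170)/6 ≈ 4223.0 + 7.7639*I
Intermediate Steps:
v(b, h) = b/2 + 2/h
x(q) = sqrt(-61 + q) (x(q) = sqrt(q - 61) = sqrt(-61 + q))
4223 + x(v(X(5), 9)) = 4223 + sqrt(-61 + ((1/2)*1 + 2/9)) = 4223 + sqrt(-61 + (1/2 + 2*(1/9))) = 4223 + sqrt(-61 + (1/2 + 2/9)) = 4223 + sqrt(-61 + 13/18) = 4223 + sqrt(-1085/18) = 4223 + I*sqrt(2170)/6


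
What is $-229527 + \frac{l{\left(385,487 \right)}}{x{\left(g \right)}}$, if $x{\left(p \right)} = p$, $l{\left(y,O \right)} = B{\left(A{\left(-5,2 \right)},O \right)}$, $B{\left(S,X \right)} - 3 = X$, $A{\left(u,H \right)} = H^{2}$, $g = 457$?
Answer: $- \frac{104893349}{457} \approx -2.2953 \cdot 10^{5}$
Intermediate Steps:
$B{\left(S,X \right)} = 3 + X$
$l{\left(y,O \right)} = 3 + O$
$-229527 + \frac{l{\left(385,487 \right)}}{x{\left(g \right)}} = -229527 + \frac{3 + 487}{457} = -229527 + 490 \cdot \frac{1}{457} = -229527 + \frac{490}{457} = - \frac{104893349}{457}$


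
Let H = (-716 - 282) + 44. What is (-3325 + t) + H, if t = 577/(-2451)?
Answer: -10488406/2451 ≈ -4279.2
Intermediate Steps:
t = -577/2451 (t = 577*(-1/2451) = -577/2451 ≈ -0.23541)
H = -954 (H = -998 + 44 = -954)
(-3325 + t) + H = (-3325 - 577/2451) - 954 = -8150152/2451 - 954 = -10488406/2451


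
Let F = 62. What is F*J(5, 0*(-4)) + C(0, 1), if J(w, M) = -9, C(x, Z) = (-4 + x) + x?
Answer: -562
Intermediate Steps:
C(x, Z) = -4 + 2*x
F*J(5, 0*(-4)) + C(0, 1) = 62*(-9) + (-4 + 2*0) = -558 + (-4 + 0) = -558 - 4 = -562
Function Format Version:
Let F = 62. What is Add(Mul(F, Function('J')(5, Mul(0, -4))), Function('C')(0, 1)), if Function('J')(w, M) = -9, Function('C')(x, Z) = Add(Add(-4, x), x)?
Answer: -562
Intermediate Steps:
Function('C')(x, Z) = Add(-4, Mul(2, x))
Add(Mul(F, Function('J')(5, Mul(0, -4))), Function('C')(0, 1)) = Add(Mul(62, -9), Add(-4, Mul(2, 0))) = Add(-558, Add(-4, 0)) = Add(-558, -4) = -562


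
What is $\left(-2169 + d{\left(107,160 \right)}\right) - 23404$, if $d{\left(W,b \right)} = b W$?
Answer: $-8453$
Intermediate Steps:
$d{\left(W,b \right)} = W b$
$\left(-2169 + d{\left(107,160 \right)}\right) - 23404 = \left(-2169 + 107 \cdot 160\right) - 23404 = \left(-2169 + 17120\right) - 23404 = 14951 - 23404 = -8453$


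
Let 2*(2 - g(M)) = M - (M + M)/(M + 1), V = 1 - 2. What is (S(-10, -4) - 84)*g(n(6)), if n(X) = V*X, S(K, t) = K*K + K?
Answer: 186/5 ≈ 37.200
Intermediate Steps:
V = -1
S(K, t) = K + K² (S(K, t) = K² + K = K + K²)
n(X) = -X
g(M) = 2 - M/2 + M/(1 + M) (g(M) = 2 - (M - (M + M)/(M + 1))/2 = 2 - (M - 2*M/(1 + M))/2 = 2 + (-M/2 + M/(1 + M)) = 2 - M/2 + M/(1 + M))
(S(-10, -4) - 84)*g(n(6)) = (-10*(1 - 10) - 84)*((4 - (-1*6)² + 5*(-1*6))/(2*(1 - 1*6))) = (-10*(-9) - 84)*((4 - 1*(-6)² + 5*(-6))/(2*(1 - 6))) = (90 - 84)*((½)*(4 - 1*36 - 30)/(-5)) = 6*((½)*(-⅕)*(4 - 36 - 30)) = 6*((½)*(-⅕)*(-62)) = 6*(31/5) = 186/5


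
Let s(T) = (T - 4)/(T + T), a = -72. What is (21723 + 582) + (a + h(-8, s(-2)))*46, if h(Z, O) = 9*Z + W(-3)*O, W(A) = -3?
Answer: 15474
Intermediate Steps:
s(T) = (-4 + T)/(2*T) (s(T) = (-4 + T)/((2*T)) = (-4 + T)*(1/(2*T)) = (-4 + T)/(2*T))
h(Z, O) = -3*O + 9*Z (h(Z, O) = 9*Z - 3*O = -3*O + 9*Z)
(21723 + 582) + (a + h(-8, s(-2)))*46 = (21723 + 582) + (-72 + (-3*(-4 - 2)/(2*(-2)) + 9*(-8)))*46 = 22305 + (-72 + (-3*(-1)*(-6)/(2*2) - 72))*46 = 22305 + (-72 + (-3*3/2 - 72))*46 = 22305 + (-72 + (-9/2 - 72))*46 = 22305 + (-72 - 153/2)*46 = 22305 - 297/2*46 = 22305 - 6831 = 15474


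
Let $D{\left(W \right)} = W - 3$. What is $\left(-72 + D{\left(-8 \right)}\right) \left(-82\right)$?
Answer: $6806$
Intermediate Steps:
$D{\left(W \right)} = -3 + W$
$\left(-72 + D{\left(-8 \right)}\right) \left(-82\right) = \left(-72 - 11\right) \left(-82\right) = \left(-83\right) \left(-82\right) = 6806$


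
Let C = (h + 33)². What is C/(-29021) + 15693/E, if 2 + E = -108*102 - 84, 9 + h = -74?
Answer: -483181553/322191142 ≈ -1.4997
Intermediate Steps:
h = -83 (h = -9 - 74 = -83)
C = 2500 (C = (-83 + 33)² = (-50)² = 2500)
E = -11102 (E = -2 + (-108*102 - 84) = -2 + (-11016 - 84) = -2 - 11100 = -11102)
C/(-29021) + 15693/E = 2500/(-29021) + 15693/(-11102) = 2500*(-1/29021) + 15693*(-1/11102) = -2500/29021 - 15693/11102 = -483181553/322191142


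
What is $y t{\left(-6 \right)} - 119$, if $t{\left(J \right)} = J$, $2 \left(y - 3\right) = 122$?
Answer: $-503$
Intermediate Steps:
$y = 64$ ($y = 3 + \frac{1}{2} \cdot 122 = 3 + 61 = 64$)
$y t{\left(-6 \right)} - 119 = 64 \left(-6\right) - 119 = -384 - 119 = -503$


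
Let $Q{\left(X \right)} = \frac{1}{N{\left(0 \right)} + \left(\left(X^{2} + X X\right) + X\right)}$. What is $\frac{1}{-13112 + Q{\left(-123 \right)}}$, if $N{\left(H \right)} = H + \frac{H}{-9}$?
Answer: $- \frac{30135}{395130119} \approx -7.6266 \cdot 10^{-5}$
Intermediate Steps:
$N{\left(H \right)} = \frac{8 H}{9}$ ($N{\left(H \right)} = H + H \left(- \frac{1}{9}\right) = H - \frac{H}{9} = \frac{8 H}{9}$)
$Q{\left(X \right)} = \frac{1}{X + 2 X^{2}}$ ($Q{\left(X \right)} = \frac{1}{\frac{8}{9} \cdot 0 + \left(\left(X^{2} + X X\right) + X\right)} = \frac{1}{0 + \left(\left(X^{2} + X^{2}\right) + X\right)} = \frac{1}{0 + \left(2 X^{2} + X\right)} = \frac{1}{0 + \left(X + 2 X^{2}\right)} = \frac{1}{X + 2 X^{2}}$)
$\frac{1}{-13112 + Q{\left(-123 \right)}} = \frac{1}{-13112 + \frac{1}{\left(-123\right) \left(1 + 2 \left(-123\right)\right)}} = \frac{1}{-13112 - \frac{1}{123 \left(1 - 246\right)}} = \frac{1}{-13112 - \frac{1}{123 \left(-245\right)}} = \frac{1}{-13112 - - \frac{1}{30135}} = \frac{1}{-13112 + \frac{1}{30135}} = \frac{1}{- \frac{395130119}{30135}} = - \frac{30135}{395130119}$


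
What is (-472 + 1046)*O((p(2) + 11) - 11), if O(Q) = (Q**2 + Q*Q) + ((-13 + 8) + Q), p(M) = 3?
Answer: 9184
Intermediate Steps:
O(Q) = -5 + Q + 2*Q**2 (O(Q) = (Q**2 + Q**2) + (-5 + Q) = 2*Q**2 + (-5 + Q) = -5 + Q + 2*Q**2)
(-472 + 1046)*O((p(2) + 11) - 11) = (-472 + 1046)*(-5 + ((3 + 11) - 11) + 2*((3 + 11) - 11)**2) = 574*(-5 + (14 - 11) + 2*(14 - 11)**2) = 574*(-5 + 3 + 2*3**2) = 574*(-5 + 3 + 2*9) = 574*(-5 + 3 + 18) = 574*16 = 9184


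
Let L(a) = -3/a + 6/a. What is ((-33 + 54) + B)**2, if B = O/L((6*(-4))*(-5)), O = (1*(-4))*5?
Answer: 606841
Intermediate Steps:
O = -20 (O = -4*5 = -20)
L(a) = 3/a
B = -800 (B = -20/(3/(((6*(-4))*(-5)))) = -20/(3/((-24*(-5)))) = -20/(3/120) = -20/(3*(1/120)) = -20/1/40 = -20*40 = -800)
((-33 + 54) + B)**2 = ((-33 + 54) - 800)**2 = (21 - 800)**2 = (-779)**2 = 606841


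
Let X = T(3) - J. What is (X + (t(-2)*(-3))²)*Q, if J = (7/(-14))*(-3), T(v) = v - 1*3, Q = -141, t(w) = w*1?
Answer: -9729/2 ≈ -4864.5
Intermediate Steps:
t(w) = w
T(v) = -3 + v (T(v) = v - 3 = -3 + v)
J = 3/2 (J = (7*(-1/14))*(-3) = -½*(-3) = 3/2 ≈ 1.5000)
X = -3/2 (X = (-3 + 3) - 1*3/2 = 0 - 3/2 = -3/2 ≈ -1.5000)
(X + (t(-2)*(-3))²)*Q = (-3/2 + (-2*(-3))²)*(-141) = (-3/2 + 6²)*(-141) = (-3/2 + 36)*(-141) = (69/2)*(-141) = -9729/2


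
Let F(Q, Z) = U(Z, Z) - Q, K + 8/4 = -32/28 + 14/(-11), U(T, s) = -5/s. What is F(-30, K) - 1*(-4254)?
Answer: 291389/68 ≈ 4285.1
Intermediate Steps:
K = -340/77 (K = -2 + (-32/28 + 14/(-11)) = -2 + (-32*1/28 + 14*(-1/11)) = -2 + (-8/7 - 14/11) = -2 - 186/77 = -340/77 ≈ -4.4156)
F(Q, Z) = -Q - 5/Z (F(Q, Z) = -5/Z - Q = -Q - 5/Z)
F(-30, K) - 1*(-4254) = (-1*(-30) - 5/(-340/77)) - 1*(-4254) = (30 - 5*(-77/340)) + 4254 = (30 + 77/68) + 4254 = 2117/68 + 4254 = 291389/68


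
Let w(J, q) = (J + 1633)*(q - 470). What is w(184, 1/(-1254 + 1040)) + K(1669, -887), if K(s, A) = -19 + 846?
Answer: -182578699/214 ≈ -8.5317e+5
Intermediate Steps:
K(s, A) = 827
w(J, q) = (-470 + q)*(1633 + J) (w(J, q) = (1633 + J)*(-470 + q) = (-470 + q)*(1633 + J))
w(184, 1/(-1254 + 1040)) + K(1669, -887) = (-767510 - 470*184 + 1633/(-1254 + 1040) + 184/(-1254 + 1040)) + 827 = (-767510 - 86480 + 1633/(-214) + 184/(-214)) + 827 = (-767510 - 86480 + 1633*(-1/214) + 184*(-1/214)) + 827 = (-767510 - 86480 - 1633/214 - 92/107) + 827 = -182755677/214 + 827 = -182578699/214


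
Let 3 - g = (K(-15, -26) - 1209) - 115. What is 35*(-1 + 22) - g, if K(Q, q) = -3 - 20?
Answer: -615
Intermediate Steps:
K(Q, q) = -23
g = 1350 (g = 3 - ((-23 - 1209) - 115) = 3 - (-1232 - 115) = 3 - 1*(-1347) = 3 + 1347 = 1350)
35*(-1 + 22) - g = 35*(-1 + 22) - 1*1350 = 35*21 - 1350 = 735 - 1350 = -615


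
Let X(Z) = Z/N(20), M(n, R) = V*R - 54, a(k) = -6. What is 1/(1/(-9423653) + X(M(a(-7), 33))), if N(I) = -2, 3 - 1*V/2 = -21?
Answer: -9423653/7209094546 ≈ -0.0013072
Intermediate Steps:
V = 48 (V = 6 - 2*(-21) = 6 + 42 = 48)
M(n, R) = -54 + 48*R (M(n, R) = 48*R - 54 = -54 + 48*R)
X(Z) = -Z/2 (X(Z) = Z/(-2) = Z*(-1/2) = -Z/2)
1/(1/(-9423653) + X(M(a(-7), 33))) = 1/(1/(-9423653) - (-54 + 48*33)/2) = 1/(-1/9423653 - (-54 + 1584)/2) = 1/(-1/9423653 - 1/2*1530) = 1/(-1/9423653 - 765) = 1/(-7209094546/9423653) = -9423653/7209094546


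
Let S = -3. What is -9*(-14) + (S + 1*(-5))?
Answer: 118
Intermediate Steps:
-9*(-14) + (S + 1*(-5)) = -9*(-14) + (-3 + 1*(-5)) = 126 + (-3 - 5) = 126 - 8 = 118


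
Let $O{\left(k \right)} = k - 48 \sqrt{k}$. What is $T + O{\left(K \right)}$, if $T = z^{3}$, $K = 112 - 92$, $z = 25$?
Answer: $15645 - 96 \sqrt{5} \approx 15430.0$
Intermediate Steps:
$K = 20$ ($K = 112 - 92 = 20$)
$O{\left(k \right)} = k - 48 \sqrt{k}$
$T = 15625$ ($T = 25^{3} = 15625$)
$T + O{\left(K \right)} = 15625 + \left(20 - 48 \sqrt{20}\right) = 15625 + \left(20 - 48 \cdot 2 \sqrt{5}\right) = 15625 + \left(20 - 96 \sqrt{5}\right) = 15645 - 96 \sqrt{5}$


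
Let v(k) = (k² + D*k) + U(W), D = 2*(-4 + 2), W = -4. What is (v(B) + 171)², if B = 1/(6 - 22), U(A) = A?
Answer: 1833295489/65536 ≈ 27974.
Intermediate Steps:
D = -4 (D = 2*(-2) = -4)
B = -1/16 (B = 1/(-16) = -1/16 ≈ -0.062500)
v(k) = -4 + k² - 4*k (v(k) = (k² - 4*k) - 4 = -4 + k² - 4*k)
(v(B) + 171)² = ((-4 + (-1/16)² - 4*(-1/16)) + 171)² = ((-4 + 1/256 + ¼) + 171)² = (-959/256 + 171)² = (42817/256)² = 1833295489/65536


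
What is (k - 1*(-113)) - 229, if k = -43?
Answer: -159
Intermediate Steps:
(k - 1*(-113)) - 229 = (-43 - 1*(-113)) - 229 = (-43 + 113) - 229 = 70 - 229 = -159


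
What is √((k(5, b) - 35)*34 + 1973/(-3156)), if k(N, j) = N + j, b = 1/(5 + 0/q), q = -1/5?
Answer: I*√63112745145/7890 ≈ 31.841*I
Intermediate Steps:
q = -⅕ (q = -1*⅕ = -⅕ ≈ -0.20000)
b = ⅕ (b = 1/(5 + 0/(-⅕)) = 1/(5 + 0*(-5)) = 1/(5 + 0) = 1/5 = ⅕ ≈ 0.20000)
√((k(5, b) - 35)*34 + 1973/(-3156)) = √(((5 + ⅕) - 35)*34 + 1973/(-3156)) = √((26/5 - 35)*34 + 1973*(-1/3156)) = √(-149/5*34 - 1973/3156) = √(-5066/5 - 1973/3156) = √(-15998161/15780) = I*√63112745145/7890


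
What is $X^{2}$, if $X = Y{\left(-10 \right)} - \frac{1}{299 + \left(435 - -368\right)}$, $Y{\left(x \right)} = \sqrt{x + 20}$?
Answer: $\frac{12144041}{1214404} - \frac{\sqrt{10}}{551} \approx 9.9943$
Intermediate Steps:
$Y{\left(x \right)} = \sqrt{20 + x}$
$X = - \frac{1}{1102} + \sqrt{10}$ ($X = \sqrt{20 - 10} - \frac{1}{299 + \left(435 - -368\right)} = \sqrt{10} - \frac{1}{299 + \left(435 + 368\right)} = \sqrt{10} - \frac{1}{299 + 803} = \sqrt{10} - \frac{1}{1102} = - \frac{1}{1102} + \sqrt{10} \approx 3.1614$)
$X^{2} = \left(- \frac{1}{1102} + \sqrt{10}\right)^{2}$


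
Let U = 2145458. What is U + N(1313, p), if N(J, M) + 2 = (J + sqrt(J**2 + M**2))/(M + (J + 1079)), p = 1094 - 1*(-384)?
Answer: 8302916033/3870 + sqrt(3908453)/3870 ≈ 2.1455e+6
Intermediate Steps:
p = 1478 (p = 1094 + 384 = 1478)
N(J, M) = -2 + (J + sqrt(J**2 + M**2))/(1079 + J + M) (N(J, M) = -2 + (J + sqrt(J**2 + M**2))/(M + (J + 1079)) = -2 + (J + sqrt(J**2 + M**2))/(M + (1079 + J)) = -2 + (J + sqrt(J**2 + M**2))/(1079 + J + M))
U + N(1313, p) = 2145458 + (-2158 + sqrt(1313**2 + 1478**2) - 1*1313 - 2*1478)/(1079 + 1313 + 1478) = 2145458 + (-2158 + sqrt(1723969 + 2184484) - 1313 - 2956)/3870 = 2145458 + (-2158 + sqrt(3908453) - 1313 - 2956)/3870 = 2145458 + (-6427 + sqrt(3908453))/3870 = 2145458 + (-6427/3870 + sqrt(3908453)/3870) = 8302916033/3870 + sqrt(3908453)/3870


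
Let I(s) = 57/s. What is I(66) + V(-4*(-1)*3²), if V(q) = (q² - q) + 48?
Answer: 28795/22 ≈ 1308.9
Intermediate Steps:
V(q) = 48 + q² - q
I(66) + V(-4*(-1)*3²) = 57/66 + (48 + (-4*(-1)*3²)² - (-4*(-1))*3²) = 57*(1/66) + (48 + (4*9)² - 4*9) = 19/22 + (48 + 36² - 1*36) = 19/22 + (48 + 1296 - 36) = 19/22 + 1308 = 28795/22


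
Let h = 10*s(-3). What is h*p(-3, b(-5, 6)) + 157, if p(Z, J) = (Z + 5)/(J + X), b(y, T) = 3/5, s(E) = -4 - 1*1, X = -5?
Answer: 1977/11 ≈ 179.73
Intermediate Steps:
s(E) = -5 (s(E) = -4 - 1 = -5)
b(y, T) = 3/5 (b(y, T) = 3*(1/5) = 3/5)
p(Z, J) = (5 + Z)/(-5 + J) (p(Z, J) = (Z + 5)/(J - 5) = (5 + Z)/(-5 + J))
h = -50 (h = 10*(-5) = -50)
h*p(-3, b(-5, 6)) + 157 = -50*(5 - 3)/(-5 + 3/5) + 157 = -50*2/(-22/5) + 157 = -(-125)*2/11 + 157 = -50*(-5/11) + 157 = 250/11 + 157 = 1977/11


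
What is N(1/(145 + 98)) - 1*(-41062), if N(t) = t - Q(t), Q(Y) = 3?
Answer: 9977338/243 ≈ 41059.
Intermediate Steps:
N(t) = -3 + t (N(t) = t - 1*3 = t - 3 = -3 + t)
N(1/(145 + 98)) - 1*(-41062) = (-3 + 1/(145 + 98)) - 1*(-41062) = (-3 + 1/243) + 41062 = -728/243 + 41062 = 9977338/243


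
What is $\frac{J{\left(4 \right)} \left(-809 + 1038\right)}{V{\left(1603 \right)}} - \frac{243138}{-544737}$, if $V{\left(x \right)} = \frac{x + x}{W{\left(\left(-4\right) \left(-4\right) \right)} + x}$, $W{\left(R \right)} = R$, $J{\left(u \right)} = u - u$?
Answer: $\frac{81046}{181579} \approx 0.44634$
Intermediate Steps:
$J{\left(u \right)} = 0$
$V{\left(x \right)} = \frac{2 x}{16 + x}$ ($V{\left(x \right)} = \frac{x + x}{\left(-4\right) \left(-4\right) + x} = \frac{2 x}{16 + x}$)
$\frac{J{\left(4 \right)} \left(-809 + 1038\right)}{V{\left(1603 \right)}} - \frac{243138}{-544737} = \frac{0 \left(-809 + 1038\right)}{2 \cdot 1603 \frac{1}{16 + 1603}} - \frac{243138}{-544737} = \frac{0 \cdot 229}{2 \cdot 1603 \cdot \frac{1}{1619}} - - \frac{81046}{181579} = \frac{0}{2 \cdot 1603 \cdot \frac{1}{1619}} + \frac{81046}{181579} = \frac{0}{\frac{3206}{1619}} + \frac{81046}{181579} = 0 \cdot \frac{1619}{3206} + \frac{81046}{181579} = 0 + \frac{81046}{181579} = \frac{81046}{181579}$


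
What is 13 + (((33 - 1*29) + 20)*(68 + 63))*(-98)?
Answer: -308099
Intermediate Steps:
13 + (((33 - 1*29) + 20)*(68 + 63))*(-98) = 13 + (((33 - 29) + 20)*131)*(-98) = 13 + ((4 + 20)*131)*(-98) = 13 + (24*131)*(-98) = 13 + 3144*(-98) = 13 - 308112 = -308099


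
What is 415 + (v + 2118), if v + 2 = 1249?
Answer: 3780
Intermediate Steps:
v = 1247 (v = -2 + 1249 = 1247)
415 + (v + 2118) = 415 + (1247 + 2118) = 415 + 3365 = 3780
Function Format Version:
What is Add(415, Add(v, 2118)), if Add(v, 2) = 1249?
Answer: 3780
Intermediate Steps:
v = 1247 (v = Add(-2, 1249) = 1247)
Add(415, Add(v, 2118)) = Add(415, Add(1247, 2118)) = Add(415, 3365) = 3780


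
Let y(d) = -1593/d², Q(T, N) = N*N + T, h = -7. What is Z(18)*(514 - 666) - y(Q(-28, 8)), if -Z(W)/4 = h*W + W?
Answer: -3151813/48 ≈ -65663.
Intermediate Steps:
Q(T, N) = T + N² (Q(T, N) = N² + T = T + N²)
Z(W) = 24*W (Z(W) = -4*(-7*W + W) = -(-24)*W = 24*W)
y(d) = -1593/d²
Z(18)*(514 - 666) - y(Q(-28, 8)) = (24*18)*(514 - 666) - (-1593)/(-28 + 8²)² = 432*(-152) - (-1593)/(-28 + 64)² = -65664 - (-1593)/36² = -65664 - (-1593)/1296 = -65664 - 1*(-59/48) = -65664 + 59/48 = -3151813/48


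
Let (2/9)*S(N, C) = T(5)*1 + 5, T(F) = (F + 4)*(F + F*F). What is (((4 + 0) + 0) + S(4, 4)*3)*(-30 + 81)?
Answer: 379083/2 ≈ 1.8954e+5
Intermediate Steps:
T(F) = (4 + F)*(F + F²)
S(N, C) = 2475/2 (S(N, C) = 9*((5*(4 + 5² + 5*5))*1 + 5)/2 = 9*((5*(4 + 25 + 25))*1 + 5)/2 = 9*((5*54)*1 + 5)/2 = 9*(270*1 + 5)/2 = 9*(270 + 5)/2 = (9/2)*275 = 2475/2)
(((4 + 0) + 0) + S(4, 4)*3)*(-30 + 81) = (((4 + 0) + 0) + (2475/2)*3)*(-30 + 81) = ((4 + 0) + 7425/2)*51 = (4 + 7425/2)*51 = (7433/2)*51 = 379083/2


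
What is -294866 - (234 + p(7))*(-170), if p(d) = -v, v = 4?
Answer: -255766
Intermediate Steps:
p(d) = -4 (p(d) = -1*4 = -4)
-294866 - (234 + p(7))*(-170) = -294866 - (234 - 4)*(-170) = -294866 - 230*(-170) = -294866 - 1*(-39100) = -294866 + 39100 = -255766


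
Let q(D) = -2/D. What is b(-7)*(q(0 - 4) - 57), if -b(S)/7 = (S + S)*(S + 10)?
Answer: -16611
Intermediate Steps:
b(S) = -14*S*(10 + S) (b(S) = -7*(S + S)*(S + 10) = -7*2*S*(10 + S) = -14*S*(10 + S))
b(-7)*(q(0 - 4) - 57) = (-14*(-7)*(10 - 7))*(-2/(0 - 4) - 57) = (-14*(-7)*3)*(-2/(-4) - 57) = 294*(-2*(-¼) - 57) = 294*(½ - 57) = 294*(-113/2) = -16611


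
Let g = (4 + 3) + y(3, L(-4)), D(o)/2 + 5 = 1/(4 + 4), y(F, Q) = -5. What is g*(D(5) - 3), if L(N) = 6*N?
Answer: -51/2 ≈ -25.500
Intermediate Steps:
D(o) = -39/4 (D(o) = -10 + 2/(4 + 4) = -10 + 2/8 = -10 + 2*(1/8) = -10 + 1/4 = -39/4)
g = 2 (g = (4 + 3) - 5 = 7 - 5 = 2)
g*(D(5) - 3) = 2*(-39/4 - 3) = 2*(-51/4) = -51/2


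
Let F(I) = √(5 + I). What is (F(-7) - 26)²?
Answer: (26 - I*√2)² ≈ 674.0 - 73.539*I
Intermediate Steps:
(F(-7) - 26)² = (√(5 - 7) - 26)² = (√(-2) - 26)² = (I*√2 - 26)² = (-26 + I*√2)²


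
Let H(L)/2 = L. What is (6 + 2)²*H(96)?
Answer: 12288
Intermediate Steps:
H(L) = 2*L
(6 + 2)²*H(96) = (6 + 2)²*(2*96) = 8²*192 = 64*192 = 12288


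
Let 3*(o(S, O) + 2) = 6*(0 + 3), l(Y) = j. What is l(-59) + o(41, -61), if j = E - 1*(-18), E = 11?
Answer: 33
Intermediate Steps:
j = 29 (j = 11 - 1*(-18) = 11 + 18 = 29)
l(Y) = 29
o(S, O) = 4 (o(S, O) = -2 + (6*(0 + 3))/3 = -2 + (6*3)/3 = -2 + (1/3)*18 = -2 + 6 = 4)
l(-59) + o(41, -61) = 29 + 4 = 33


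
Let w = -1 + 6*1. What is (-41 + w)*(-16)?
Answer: 576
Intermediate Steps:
w = 5 (w = -1 + 6 = 5)
(-41 + w)*(-16) = (-41 + 5)*(-16) = -36*(-16) = 576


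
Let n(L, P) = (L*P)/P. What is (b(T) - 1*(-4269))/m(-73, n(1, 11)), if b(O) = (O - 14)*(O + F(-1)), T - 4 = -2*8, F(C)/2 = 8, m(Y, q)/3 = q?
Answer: 4165/3 ≈ 1388.3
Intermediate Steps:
n(L, P) = L
m(Y, q) = 3*q
F(C) = 16 (F(C) = 2*8 = 16)
T = -12 (T = 4 - 2*8 = 4 - 16 = -12)
b(O) = (-14 + O)*(16 + O) (b(O) = (O - 14)*(O + 16) = (-14 + O)*(16 + O))
(b(T) - 1*(-4269))/m(-73, n(1, 11)) = ((-224 + (-12)² + 2*(-12)) - 1*(-4269))/((3*1)) = ((-224 + 144 - 24) + 4269)/3 = (-104 + 4269)*(⅓) = 4165*(⅓) = 4165/3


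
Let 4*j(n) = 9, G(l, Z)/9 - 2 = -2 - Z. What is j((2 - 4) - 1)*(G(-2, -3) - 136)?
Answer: -981/4 ≈ -245.25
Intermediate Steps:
G(l, Z) = -9*Z (G(l, Z) = 18 + 9*(-2 - Z) = 18 + (-18 - 9*Z) = -9*Z)
j(n) = 9/4 (j(n) = (1/4)*9 = 9/4)
j((2 - 4) - 1)*(G(-2, -3) - 136) = 9*(-9*(-3) - 136)/4 = 9*(27 - 136)/4 = (9/4)*(-109) = -981/4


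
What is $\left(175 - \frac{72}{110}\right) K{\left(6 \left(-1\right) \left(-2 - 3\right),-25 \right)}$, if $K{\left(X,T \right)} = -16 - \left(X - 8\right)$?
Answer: $- \frac{364382}{55} \approx -6625.1$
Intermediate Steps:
$K{\left(X,T \right)} = -8 - X$ ($K{\left(X,T \right)} = -16 - \left(-8 + X\right) = -8 - X$)
$\left(175 - \frac{72}{110}\right) K{\left(6 \left(-1\right) \left(-2 - 3\right),-25 \right)} = \left(175 - \frac{72}{110}\right) \left(-8 - 6 \left(-1\right) \left(-2 - 3\right)\right) = \left(175 - \frac{36}{55}\right) \left(-8 - \left(-6\right) \left(-5\right)\right) = \left(175 - \frac{36}{55}\right) \left(-8 - 30\right) = \frac{9589 \left(-8 - 30\right)}{55} = \frac{9589}{55} \left(-38\right) = - \frac{364382}{55}$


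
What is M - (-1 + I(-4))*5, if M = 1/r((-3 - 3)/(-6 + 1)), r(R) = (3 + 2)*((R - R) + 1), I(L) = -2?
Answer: 76/5 ≈ 15.200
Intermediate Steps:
r(R) = 5 (r(R) = 5*(0 + 1) = 5*1 = 5)
M = 1/5 ≈ 0.20000
M - (-1 + I(-4))*5 = 1/5 - (-1 - 2)*5 = 1/5 - (-3)*5 = 1/5 - 1*(-15) = 1/5 + 15 = 76/5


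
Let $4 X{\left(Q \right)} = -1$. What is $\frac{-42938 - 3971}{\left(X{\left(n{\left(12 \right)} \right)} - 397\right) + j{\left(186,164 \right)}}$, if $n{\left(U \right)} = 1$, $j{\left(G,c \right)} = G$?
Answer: $\frac{187636}{845} \approx 222.05$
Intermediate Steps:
$X{\left(Q \right)} = - \frac{1}{4}$ ($X{\left(Q \right)} = \frac{1}{4} \left(-1\right) = - \frac{1}{4}$)
$\frac{-42938 - 3971}{\left(X{\left(n{\left(12 \right)} \right)} - 397\right) + j{\left(186,164 \right)}} = \frac{-42938 - 3971}{\left(- \frac{1}{4} - 397\right) + 186} = - \frac{46909}{\left(- \frac{1}{4} - 397\right) + 186} = - \frac{46909}{- \frac{1589}{4} + 186} = - \frac{46909}{- \frac{845}{4}} = \left(-46909\right) \left(- \frac{4}{845}\right) = \frac{187636}{845}$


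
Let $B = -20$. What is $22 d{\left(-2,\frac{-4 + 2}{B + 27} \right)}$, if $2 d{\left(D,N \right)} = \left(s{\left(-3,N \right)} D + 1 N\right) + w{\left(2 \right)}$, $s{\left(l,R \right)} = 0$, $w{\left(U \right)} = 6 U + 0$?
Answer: $\frac{902}{7} \approx 128.86$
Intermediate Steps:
$w{\left(U \right)} = 6 U$
$d{\left(D,N \right)} = 6 + \frac{N}{2}$ ($d{\left(D,N \right)} = \frac{\left(0 D + 1 N\right) + 6 \cdot 2}{2} = \frac{\left(0 + N\right) + 12}{2} = \frac{N + 12}{2} = \frac{12 + N}{2} = 6 + \frac{N}{2}$)
$22 d{\left(-2,\frac{-4 + 2}{B + 27} \right)} = 22 \left(6 + \frac{\left(-4 + 2\right) \frac{1}{-20 + 27}}{2}\right) = 22 \left(6 + \frac{\left(-2\right) \frac{1}{7}}{2}\right) = 22 \left(6 + \frac{1}{2} \left(- \frac{2}{7}\right)\right) = 22 \left(6 - \frac{1}{7}\right) = 22 \cdot \frac{41}{7} = \frac{902}{7}$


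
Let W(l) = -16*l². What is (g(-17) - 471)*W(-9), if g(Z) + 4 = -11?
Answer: 629856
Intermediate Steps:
g(Z) = -15 (g(Z) = -4 - 11 = -15)
(g(-17) - 471)*W(-9) = (-15 - 471)*(-16*(-9)²) = -(-7776)*81 = -486*(-1296) = 629856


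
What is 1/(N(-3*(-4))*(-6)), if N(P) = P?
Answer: -1/72 ≈ -0.013889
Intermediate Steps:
1/(N(-3*(-4))*(-6)) = 1/(-3*(-4)*(-6)) = 1/(12*(-6)) = 1/(-72) = -1/72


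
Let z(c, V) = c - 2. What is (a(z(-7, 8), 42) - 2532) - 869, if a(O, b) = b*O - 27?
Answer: -3806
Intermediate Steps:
z(c, V) = -2 + c
a(O, b) = -27 + O*b (a(O, b) = O*b - 27 = -27 + O*b)
(a(z(-7, 8), 42) - 2532) - 869 = ((-27 + (-2 - 7)*42) - 2532) - 869 = ((-27 - 9*42) - 2532) - 869 = ((-27 - 378) - 2532) - 869 = (-405 - 2532) - 869 = -2937 - 869 = -3806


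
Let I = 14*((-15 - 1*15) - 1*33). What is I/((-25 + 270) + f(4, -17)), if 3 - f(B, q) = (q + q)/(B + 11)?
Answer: -6615/1877 ≈ -3.5242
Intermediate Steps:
f(B, q) = 3 - 2*q/(11 + B) (f(B, q) = 3 - (q + q)/(B + 11) = 3 - 2*q/(11 + B))
I = -882 (I = 14*((-15 - 15) - 33) = 14*(-30 - 33) = 14*(-63) = -882)
I/((-25 + 270) + f(4, -17)) = -882/((-25 + 270) + (33 - 2*(-17) + 3*4)/(11 + 4)) = -882/(245 + (33 + 34 + 12)/15) = -882/(245 + (1/15)*79) = -882/(245 + 79/15) = -882/3754/15 = -882*15/3754 = -6615/1877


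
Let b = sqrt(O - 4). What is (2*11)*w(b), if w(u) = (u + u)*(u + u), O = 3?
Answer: -88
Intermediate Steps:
b = I (b = sqrt(3 - 4) = sqrt(-1) = I ≈ 1.0*I)
w(u) = 4*u**2 (w(u) = (2*u)*(2*u) = 4*u**2)
(2*11)*w(b) = (2*11)*(4*I**2) = 22*(4*(-1)) = 22*(-4) = -88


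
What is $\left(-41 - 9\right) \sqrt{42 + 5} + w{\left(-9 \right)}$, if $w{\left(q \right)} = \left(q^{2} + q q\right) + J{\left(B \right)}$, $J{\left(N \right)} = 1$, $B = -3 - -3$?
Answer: $163 - 50 \sqrt{47} \approx -179.78$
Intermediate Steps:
$B = 0$ ($B = -3 + 3 = 0$)
$w{\left(q \right)} = 1 + 2 q^{2}$ ($w{\left(q \right)} = \left(q^{2} + q q\right) + 1 = \left(q^{2} + q^{2}\right) + 1 = 2 q^{2} + 1 = 1 + 2 q^{2}$)
$\left(-41 - 9\right) \sqrt{42 + 5} + w{\left(-9 \right)} = \left(-41 - 9\right) \sqrt{42 + 5} + \left(1 + 2 \left(-9\right)^{2}\right) = - 50 \sqrt{47} + \left(1 + 2 \cdot 81\right) = - 50 \sqrt{47} + \left(1 + 162\right) = - 50 \sqrt{47} + 163 = 163 - 50 \sqrt{47}$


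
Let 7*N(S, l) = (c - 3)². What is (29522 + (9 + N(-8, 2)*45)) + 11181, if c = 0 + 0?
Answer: 285389/7 ≈ 40770.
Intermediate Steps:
c = 0
N(S, l) = 9/7 (N(S, l) = (0 - 3)²/7 = (⅐)*(-3)² = (⅐)*9 = 9/7)
(29522 + (9 + N(-8, 2)*45)) + 11181 = (29522 + (9 + (9/7)*45)) + 11181 = (29522 + (9 + 405/7)) + 11181 = (29522 + 468/7) + 11181 = 207122/7 + 11181 = 285389/7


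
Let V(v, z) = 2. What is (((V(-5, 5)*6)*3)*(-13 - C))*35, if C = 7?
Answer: -25200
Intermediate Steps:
(((V(-5, 5)*6)*3)*(-13 - C))*35 = (((2*6)*3)*(-13 - 1*7))*35 = ((12*3)*(-13 - 7))*35 = (36*(-20))*35 = -720*35 = -25200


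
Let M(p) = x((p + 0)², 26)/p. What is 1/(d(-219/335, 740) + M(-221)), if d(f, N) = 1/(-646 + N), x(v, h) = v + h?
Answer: -1598/353329 ≈ -0.0045227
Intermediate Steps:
x(v, h) = h + v
M(p) = (26 + p²)/p (M(p) = (26 + (p + 0)²)/p = (26 + p²)/p)
1/(d(-219/335, 740) + M(-221)) = 1/(1/(-646 + 740) + (-221 + 26/(-221))) = 1/(1/94 + (-221 + 26*(-1/221))) = 1/(1/94 + (-221 - 2/17)) = 1/(1/94 - 3759/17) = 1/(-353329/1598) = -1598/353329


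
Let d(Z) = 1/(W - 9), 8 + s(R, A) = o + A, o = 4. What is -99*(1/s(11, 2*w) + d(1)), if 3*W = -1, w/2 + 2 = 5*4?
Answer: 1089/119 ≈ 9.1513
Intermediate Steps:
w = 36 (w = -4 + 2*(5*4) = -4 + 2*20 = -4 + 40 = 36)
W = -1/3 (W = (1/3)*(-1) = -1/3 ≈ -0.33333)
s(R, A) = -4 + A (s(R, A) = -8 + (4 + A) = -4 + A)
d(Z) = -3/28 (d(Z) = 1/(-1/3 - 9) = 1/(-28/3) = -3/28)
-99*(1/s(11, 2*w) + d(1)) = -99*(1/(-4 + 2*36) - 3/28) = -99*(1/(-4 + 72) - 3/28) = -99*(1/68 - 3/28) = -99*(-11/119) = 1089/119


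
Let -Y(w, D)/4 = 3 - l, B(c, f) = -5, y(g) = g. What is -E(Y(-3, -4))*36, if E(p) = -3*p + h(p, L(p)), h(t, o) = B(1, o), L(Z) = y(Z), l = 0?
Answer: -1116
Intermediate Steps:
L(Z) = Z
h(t, o) = -5
Y(w, D) = -12 (Y(w, D) = -4*(3 - 1*0) = -4*(3 + 0) = -4*3 = -12)
E(p) = -5 - 3*p (E(p) = -3*p - 5 = -5 - 3*p)
-E(Y(-3, -4))*36 = -(-5 - 3*(-12))*36 = -(-5 + 36)*36 = -1*31*36 = -31*36 = -1116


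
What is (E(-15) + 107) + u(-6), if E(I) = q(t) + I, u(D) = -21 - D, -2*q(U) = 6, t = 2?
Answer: 74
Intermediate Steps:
q(U) = -3 (q(U) = -½*6 = -3)
E(I) = -3 + I
(E(-15) + 107) + u(-6) = ((-3 - 15) + 107) + (-21 - 1*(-6)) = (-18 + 107) + (-21 + 6) = 89 - 15 = 74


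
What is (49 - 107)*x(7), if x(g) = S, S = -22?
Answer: 1276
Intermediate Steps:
x(g) = -22
(49 - 107)*x(7) = (49 - 107)*(-22) = -58*(-22) = 1276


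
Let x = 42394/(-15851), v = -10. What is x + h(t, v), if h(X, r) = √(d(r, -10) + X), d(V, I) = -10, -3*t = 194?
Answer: -3854/1441 + 4*I*√42/3 ≈ -2.6745 + 8.641*I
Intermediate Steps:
t = -194/3 (t = -⅓*194 = -194/3 ≈ -64.667)
x = -3854/1441 (x = 42394*(-1/15851) = -3854/1441 ≈ -2.6745)
h(X, r) = √(-10 + X)
x + h(t, v) = -3854/1441 + √(-10 - 194/3) = -3854/1441 + √(-224/3) = -3854/1441 + 4*I*√42/3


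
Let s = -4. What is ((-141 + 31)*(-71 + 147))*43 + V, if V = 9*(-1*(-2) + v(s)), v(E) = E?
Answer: -359498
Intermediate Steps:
V = -18 (V = 9*(-1*(-2) - 4) = 9*(2 - 4) = 9*(-2) = -18)
((-141 + 31)*(-71 + 147))*43 + V = ((-141 + 31)*(-71 + 147))*43 - 18 = -110*76*43 - 18 = -8360*43 - 18 = -359480 - 18 = -359498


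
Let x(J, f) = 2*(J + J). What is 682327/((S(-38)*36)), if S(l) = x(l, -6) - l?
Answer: -682327/4104 ≈ -166.26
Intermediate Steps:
x(J, f) = 4*J (x(J, f) = 2*(2*J) = 4*J)
S(l) = 3*l (S(l) = 4*l - l = 3*l)
682327/((S(-38)*36)) = 682327/(((3*(-38))*36)) = 682327/((-114*36)) = 682327/(-4104) = 682327*(-1/4104) = -682327/4104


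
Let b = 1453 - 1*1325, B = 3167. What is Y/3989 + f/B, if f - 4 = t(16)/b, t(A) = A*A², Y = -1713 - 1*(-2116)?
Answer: 1419905/12633163 ≈ 0.11240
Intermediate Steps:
Y = 403 (Y = -1713 + 2116 = 403)
t(A) = A³
b = 128 (b = 1453 - 1325 = 128)
f = 36 (f = 4 + 16³/128 = 4 + 4096*(1/128) = 4 + 32 = 36)
Y/3989 + f/B = 403/3989 + 36/3167 = 1419905/12633163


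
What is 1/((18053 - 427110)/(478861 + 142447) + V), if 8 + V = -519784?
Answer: -621308/322951336993 ≈ -1.9238e-6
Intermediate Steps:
V = -519792 (V = -8 - 519784 = -519792)
1/((18053 - 427110)/(478861 + 142447) + V) = 1/((18053 - 427110)/(478861 + 142447) - 519792) = 1/(-409057/621308 - 519792) = 1/(-322951336993/621308) = -621308/322951336993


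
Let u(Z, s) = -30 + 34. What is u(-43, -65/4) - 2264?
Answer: -2260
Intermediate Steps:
u(Z, s) = 4
u(-43, -65/4) - 2264 = 4 - 2264 = -2260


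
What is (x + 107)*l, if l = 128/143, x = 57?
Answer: 20992/143 ≈ 146.80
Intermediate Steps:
l = 128/143 (l = 128*(1/143) = 128/143 ≈ 0.89511)
(x + 107)*l = (57 + 107)*(128/143) = 164*(128/143) = 20992/143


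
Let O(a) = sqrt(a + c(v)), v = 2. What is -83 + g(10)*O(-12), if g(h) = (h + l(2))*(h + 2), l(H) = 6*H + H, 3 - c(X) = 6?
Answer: -83 + 288*I*sqrt(15) ≈ -83.0 + 1115.4*I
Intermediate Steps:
c(X) = -3 (c(X) = 3 - 1*6 = 3 - 6 = -3)
O(a) = sqrt(-3 + a) (O(a) = sqrt(a - 3) = sqrt(-3 + a))
l(H) = 7*H
g(h) = (2 + h)*(14 + h) (g(h) = (h + 7*2)*(h + 2) = (h + 14)*(2 + h) = (14 + h)*(2 + h) = (2 + h)*(14 + h))
-83 + g(10)*O(-12) = -83 + (28 + 10**2 + 16*10)*sqrt(-3 - 12) = -83 + (28 + 100 + 160)*sqrt(-15) = -83 + 288*(I*sqrt(15)) = -83 + 288*I*sqrt(15)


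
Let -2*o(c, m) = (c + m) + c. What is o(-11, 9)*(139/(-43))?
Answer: -1807/86 ≈ -21.012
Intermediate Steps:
o(c, m) = -c - m/2 (o(c, m) = -((c + m) + c)/2 = -(m + 2*c)/2 = -c - m/2)
o(-11, 9)*(139/(-43)) = (-1*(-11) - ½*9)*(139/(-43)) = (11 - 9/2)*(139*(-1/43)) = (13/2)*(-139/43) = -1807/86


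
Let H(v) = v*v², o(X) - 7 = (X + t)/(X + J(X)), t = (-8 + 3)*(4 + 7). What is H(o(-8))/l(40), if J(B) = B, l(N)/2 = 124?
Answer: 5359375/1015808 ≈ 5.2760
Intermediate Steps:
l(N) = 248 (l(N) = 2*124 = 248)
t = -55 (t = -5*11 = -55)
o(X) = 7 + (-55 + X)/(2*X) (o(X) = 7 + (X - 55)/(X + X) = 7 + (-55 + X)/((2*X)) = 7 + (-55 + X)*(1/(2*X)) = 7 + (-55 + X)/(2*X))
H(v) = v³
H(o(-8))/l(40) = ((5/2)*(-11 + 3*(-8))/(-8))³/248 = ((5/2)*(-⅛)*(-11 - 24))³*(1/248) = ((5/2)*(-⅛)*(-35))³*(1/248) = (175/16)³*(1/248) = (5359375/4096)*(1/248) = 5359375/1015808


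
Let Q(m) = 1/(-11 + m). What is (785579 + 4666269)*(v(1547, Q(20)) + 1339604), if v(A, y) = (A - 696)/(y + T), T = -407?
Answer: 13372353259927636/1831 ≈ 7.3033e+12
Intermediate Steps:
v(A, y) = (-696 + A)/(-407 + y) (v(A, y) = (A - 696)/(y - 407) = (-696 + A)/(-407 + y))
(785579 + 4666269)*(v(1547, Q(20)) + 1339604) = (785579 + 4666269)*((-696 + 1547)/(-407 + 1/(-11 + 20)) + 1339604) = 5451848*(851/(-407 + 1/9) + 1339604) = 5451848*(851/(-407 + ⅑) + 1339604) = 5451848*(851/(-3662/9) + 1339604) = 5451848*(-9/3662*851 + 1339604) = 5451848*(-7659/3662 + 1339604) = 5451848*(4905622189/3662) = 13372353259927636/1831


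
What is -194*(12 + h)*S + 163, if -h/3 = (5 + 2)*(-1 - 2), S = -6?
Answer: 87463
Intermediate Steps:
h = 63 (h = -3*(5 + 2)*(-1 - 2) = -21*(-3) = -3*(-21) = 63)
-194*(12 + h)*S + 163 = -194*(12 + 63)*(-6) + 163 = -14550*(-6) + 163 = -194*(-450) + 163 = 87300 + 163 = 87463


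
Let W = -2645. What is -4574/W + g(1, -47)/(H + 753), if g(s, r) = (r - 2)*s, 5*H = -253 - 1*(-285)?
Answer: 16719453/10043065 ≈ 1.6648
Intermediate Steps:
H = 32/5 (H = (-253 - 1*(-285))/5 = (-253 + 285)/5 = (1/5)*32 = 32/5 ≈ 6.4000)
g(s, r) = s*(-2 + r) (g(s, r) = (-2 + r)*s = s*(-2 + r))
-4574/W + g(1, -47)/(H + 753) = -4574/(-2645) + (1*(-2 - 47))/(32/5 + 753) = -4574*(-1/2645) + (1*(-49))/(3797/5) = 4574/2645 - 49*5/3797 = 4574/2645 - 245/3797 = 16719453/10043065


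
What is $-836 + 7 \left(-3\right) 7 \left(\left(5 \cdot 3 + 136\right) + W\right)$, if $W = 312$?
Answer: $-68897$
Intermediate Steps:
$-836 + 7 \left(-3\right) 7 \left(\left(5 \cdot 3 + 136\right) + W\right) = -836 + 7 \left(-3\right) 7 \left(\left(5 \cdot 3 + 136\right) + 312\right) = -836 + \left(-21\right) 7 \left(\left(15 + 136\right) + 312\right) = -836 - 147 \left(151 + 312\right) = -836 - 68061 = -68897$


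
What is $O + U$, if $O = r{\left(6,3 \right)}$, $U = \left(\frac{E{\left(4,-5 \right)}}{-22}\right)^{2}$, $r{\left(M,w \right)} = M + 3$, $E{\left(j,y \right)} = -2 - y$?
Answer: $\frac{4365}{484} \approx 9.0186$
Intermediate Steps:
$r{\left(M,w \right)} = 3 + M$
$U = \frac{9}{484}$ ($U = \left(\frac{-2 - -5}{-22}\right)^{2} = \left(\left(-2 + 5\right) \left(- \frac{1}{22}\right)\right)^{2} = \left(3 \left(- \frac{1}{22}\right)\right)^{2} = \left(- \frac{3}{22}\right)^{2} = \frac{9}{484} \approx 0.018595$)
$O = 9$ ($O = 3 + 6 = 9$)
$O + U = 9 + \frac{9}{484} = \frac{4365}{484}$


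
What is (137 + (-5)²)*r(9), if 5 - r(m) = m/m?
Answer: 648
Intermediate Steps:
r(m) = 4 (r(m) = 5 - m/m = 5 - 1*1 = 5 - 1 = 4)
(137 + (-5)²)*r(9) = (137 + (-5)²)*4 = (137 + 25)*4 = 162*4 = 648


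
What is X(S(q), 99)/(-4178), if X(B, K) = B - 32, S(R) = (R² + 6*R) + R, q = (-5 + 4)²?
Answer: 12/2089 ≈ 0.0057444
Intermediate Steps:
q = 1 (q = (-1)² = 1)
S(R) = R² + 7*R
X(B, K) = -32 + B
X(S(q), 99)/(-4178) = (-32 + 1*(7 + 1))/(-4178) = (-32 + 1*8)*(-1/4178) = (-32 + 8)*(-1/4178) = -24*(-1/4178) = 12/2089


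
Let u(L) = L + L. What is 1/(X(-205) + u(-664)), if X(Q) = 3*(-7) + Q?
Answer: -1/1554 ≈ -0.00064350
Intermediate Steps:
X(Q) = -21 + Q
u(L) = 2*L
1/(X(-205) + u(-664)) = 1/((-21 - 205) + 2*(-664)) = 1/(-226 - 1328) = 1/(-1554) = -1/1554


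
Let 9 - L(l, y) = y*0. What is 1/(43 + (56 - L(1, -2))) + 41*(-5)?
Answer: -18449/90 ≈ -204.99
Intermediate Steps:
L(l, y) = 9 (L(l, y) = 9 - y*0 = 9 - 1*0 = 9 + 0 = 9)
1/(43 + (56 - L(1, -2))) + 41*(-5) = 1/(43 + (56 - 1*9)) + 41*(-5) = 1/(43 + (56 - 9)) - 205 = 1/(43 + 47) - 205 = 1/90 - 205 = -18449/90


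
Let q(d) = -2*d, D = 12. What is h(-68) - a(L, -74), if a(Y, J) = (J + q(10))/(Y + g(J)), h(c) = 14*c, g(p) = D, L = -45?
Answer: -31510/33 ≈ -954.85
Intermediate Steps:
g(p) = 12
a(Y, J) = (-20 + J)/(12 + Y) (a(Y, J) = (J - 2*10)/(Y + 12) = (J - 20)/(12 + Y) = (-20 + J)/(12 + Y))
h(-68) - a(L, -74) = 14*(-68) - (-20 - 74)/(12 - 45) = -952 - (-94)/(-33) = -952 - (-1)*(-94)/33 = -952 - 1*94/33 = -952 - 94/33 = -31510/33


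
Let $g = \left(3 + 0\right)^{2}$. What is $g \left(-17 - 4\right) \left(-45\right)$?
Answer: $8505$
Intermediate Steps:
$g = 9$ ($g = 3^{2} = 9$)
$g \left(-17 - 4\right) \left(-45\right) = 9 \left(-17 - 4\right) \left(-45\right) = 9 \left(-21\right) \left(-45\right) = \left(-189\right) \left(-45\right) = 8505$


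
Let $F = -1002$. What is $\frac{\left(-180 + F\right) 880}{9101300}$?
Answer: $- \frac{52008}{455065} \approx -0.11429$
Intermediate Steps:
$\frac{\left(-180 + F\right) 880}{9101300} = \frac{\left(-180 - 1002\right) 880}{9101300} = \left(-1182\right) 880 \cdot \frac{1}{9101300} = \left(-1040160\right) \frac{1}{9101300} = - \frac{52008}{455065}$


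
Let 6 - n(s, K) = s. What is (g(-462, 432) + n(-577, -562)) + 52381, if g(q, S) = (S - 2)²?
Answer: 237864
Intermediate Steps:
g(q, S) = (-2 + S)²
n(s, K) = 6 - s
(g(-462, 432) + n(-577, -562)) + 52381 = ((-2 + 432)² + (6 - 1*(-577))) + 52381 = (430² + (6 + 577)) + 52381 = (184900 + 583) + 52381 = 185483 + 52381 = 237864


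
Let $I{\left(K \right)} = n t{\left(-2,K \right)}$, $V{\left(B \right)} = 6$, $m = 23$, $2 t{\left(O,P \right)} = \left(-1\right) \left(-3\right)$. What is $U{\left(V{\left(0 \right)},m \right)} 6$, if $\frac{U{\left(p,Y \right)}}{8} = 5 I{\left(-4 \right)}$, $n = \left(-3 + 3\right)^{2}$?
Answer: $0$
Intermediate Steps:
$t{\left(O,P \right)} = \frac{3}{2}$ ($t{\left(O,P \right)} = \frac{\left(-1\right) \left(-3\right)}{2} = \frac{1}{2} \cdot 3 = \frac{3}{2}$)
$n = 0$ ($n = 0^{2} = 0$)
$I{\left(K \right)} = 0$ ($I{\left(K \right)} = 0 \cdot \frac{3}{2} = 0$)
$U{\left(p,Y \right)} = 0$ ($U{\left(p,Y \right)} = 8 \cdot 5 \cdot 0 = 8 \cdot 0 = 0$)
$U{\left(V{\left(0 \right)},m \right)} 6 = 0 \cdot 6 = 0$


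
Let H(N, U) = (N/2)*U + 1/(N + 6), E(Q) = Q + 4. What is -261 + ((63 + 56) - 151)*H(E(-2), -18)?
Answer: 311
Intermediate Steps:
E(Q) = 4 + Q
H(N, U) = 1/(6 + N) + N*U/2 (H(N, U) = (N*(½))*U + 1/(6 + N) = (N/2)*U + 1/(6 + N) = N*U/2 + 1/(6 + N) = 1/(6 + N) + N*U/2)
-261 + ((63 + 56) - 151)*H(E(-2), -18) = -261 + ((63 + 56) - 151)*((2 - 18*(4 - 2)² + 6*(4 - 2)*(-18))/(2*(6 + (4 - 2)))) = -261 + (119 - 151)*((2 - 18*2² + 6*2*(-18))/(2*(6 + 2))) = -261 - 16*(2 - 18*4 - 216)/8 = -261 - 16*(2 - 72 - 216)/8 = -261 - 16*(-286)/8 = -261 - 32*(-143/8) = -261 + 572 = 311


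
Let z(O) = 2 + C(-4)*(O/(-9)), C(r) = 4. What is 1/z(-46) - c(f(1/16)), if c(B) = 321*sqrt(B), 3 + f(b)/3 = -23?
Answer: 9/202 - 321*I*sqrt(78) ≈ 0.044554 - 2835.0*I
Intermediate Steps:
f(b) = -78 (f(b) = -9 + 3*(-23) = -9 - 69 = -78)
z(O) = 2 - 4*O/9 (z(O) = 2 + 4*(O/(-9)) = 2 + 4*(O*(-1/9)) = 2 + 4*(-O/9) = 2 - 4*O/9)
1/z(-46) - c(f(1/16)) = 1/(2 - 4/9*(-46)) - 321*sqrt(-78) = 1/(2 + 184/9) - 321*I*sqrt(78) = 1/(202/9) - 321*I*sqrt(78) = 9/202 - 321*I*sqrt(78)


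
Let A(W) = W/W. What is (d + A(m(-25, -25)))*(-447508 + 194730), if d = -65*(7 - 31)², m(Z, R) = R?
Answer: 9463755542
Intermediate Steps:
A(W) = 1
d = -37440 (d = -65*(-24)² = -65*576 = -37440)
(d + A(m(-25, -25)))*(-447508 + 194730) = (-37440 + 1)*(-447508 + 194730) = -37439*(-252778) = 9463755542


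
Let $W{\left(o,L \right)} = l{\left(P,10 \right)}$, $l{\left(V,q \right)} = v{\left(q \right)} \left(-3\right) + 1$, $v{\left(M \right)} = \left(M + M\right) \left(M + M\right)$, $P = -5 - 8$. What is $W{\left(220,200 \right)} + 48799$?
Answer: $47600$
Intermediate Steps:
$P = -13$ ($P = -5 - 8 = -13$)
$v{\left(M \right)} = 4 M^{2}$ ($v{\left(M \right)} = 2 M 2 M = 4 M^{2}$)
$l{\left(V,q \right)} = 1 - 12 q^{2}$ ($l{\left(V,q \right)} = 4 q^{2} \left(-3\right) + 1 = - 12 q^{2} + 1 = 1 - 12 q^{2}$)
$W{\left(o,L \right)} = -1199$ ($W{\left(o,L \right)} = 1 - 12 \cdot 10^{2} = 1 - 1200 = -1199$)
$W{\left(220,200 \right)} + 48799 = -1199 + 48799 = 47600$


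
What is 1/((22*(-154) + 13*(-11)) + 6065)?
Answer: 1/2534 ≈ 0.00039463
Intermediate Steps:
1/((22*(-154) + 13*(-11)) + 6065) = 1/((-3388 - 143) + 6065) = 1/(-3531 + 6065) = 1/2534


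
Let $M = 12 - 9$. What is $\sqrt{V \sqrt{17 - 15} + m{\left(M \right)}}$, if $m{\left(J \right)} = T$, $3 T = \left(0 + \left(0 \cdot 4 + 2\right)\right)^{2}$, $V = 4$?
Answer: $\frac{2 \sqrt{3 + 9 \sqrt{2}}}{3} \approx 2.6439$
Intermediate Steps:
$M = 3$
$T = \frac{4}{3}$ ($T = \frac{\left(0 + \left(0 \cdot 4 + 2\right)\right)^{2}}{3} = \frac{\left(0 + \left(0 + 2\right)\right)^{2}}{3} = \frac{\left(0 + 2\right)^{2}}{3} = \frac{2^{2}}{3} = \frac{1}{3} \cdot 4 = \frac{4}{3} \approx 1.3333$)
$m{\left(J \right)} = \frac{4}{3}$
$\sqrt{V \sqrt{17 - 15} + m{\left(M \right)}} = \sqrt{4 \sqrt{17 - 15} + \frac{4}{3}} = \sqrt{4 \sqrt{2} + \frac{4}{3}} = \sqrt{\frac{4}{3} + 4 \sqrt{2}}$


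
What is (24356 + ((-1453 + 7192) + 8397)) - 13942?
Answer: 24550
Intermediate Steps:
(24356 + ((-1453 + 7192) + 8397)) - 13942 = (24356 + (5739 + 8397)) - 13942 = (24356 + 14136) - 13942 = 38492 - 13942 = 24550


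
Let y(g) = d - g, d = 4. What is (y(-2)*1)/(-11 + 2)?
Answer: -2/3 ≈ -0.66667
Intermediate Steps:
y(g) = 4 - g
(y(-2)*1)/(-11 + 2) = ((4 - 1*(-2))*1)/(-11 + 2) = ((4 + 2)*1)/(-9) = (6*1)*(-1/9) = 6*(-1/9) = -2/3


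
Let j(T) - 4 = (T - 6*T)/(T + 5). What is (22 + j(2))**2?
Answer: 29584/49 ≈ 603.75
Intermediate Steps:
j(T) = 4 - 5*T/(5 + T) (j(T) = 4 + (T - 6*T)/(T + 5) = 4 + (-5*T)/(5 + T) = 4 - 5*T/(5 + T))
(22 + j(2))**2 = (22 + (20 - 1*2)/(5 + 2))**2 = (22 + (20 - 2)/7)**2 = (22 + (1/7)*18)**2 = (22 + 18/7)**2 = (172/7)**2 = 29584/49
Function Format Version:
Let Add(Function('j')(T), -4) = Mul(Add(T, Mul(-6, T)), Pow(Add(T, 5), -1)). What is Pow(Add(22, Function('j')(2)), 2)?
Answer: Rational(29584, 49) ≈ 603.75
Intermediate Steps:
Function('j')(T) = Add(4, Mul(-5, T, Pow(Add(5, T), -1))) (Function('j')(T) = Add(4, Mul(Add(T, Mul(-6, T)), Pow(Add(T, 5), -1))) = Add(4, Mul(Mul(-5, T), Pow(Add(5, T), -1))) = Add(4, Mul(-5, T, Pow(Add(5, T), -1))))
Pow(Add(22, Function('j')(2)), 2) = Pow(Add(22, Mul(Pow(Add(5, 2), -1), Add(20, Mul(-1, 2)))), 2) = Pow(Add(22, Mul(Pow(7, -1), Add(20, -2))), 2) = Pow(Add(22, Mul(Rational(1, 7), 18)), 2) = Pow(Add(22, Rational(18, 7)), 2) = Pow(Rational(172, 7), 2) = Rational(29584, 49)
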